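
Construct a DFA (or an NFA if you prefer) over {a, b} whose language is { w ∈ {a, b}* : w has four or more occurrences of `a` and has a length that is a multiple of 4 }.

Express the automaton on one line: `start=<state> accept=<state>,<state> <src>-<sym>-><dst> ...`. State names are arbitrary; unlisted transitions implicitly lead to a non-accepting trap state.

Handle the two conditions separately and then intersect. The first has 6 states tracking the count of `a`s, saturating at 5; the second has 4 states tracking the input length modulo 4. A product state is a pair (one from each), accepting exactly when both do.
With 24 states:
          a    b  
>  S0     S1   S2 
   S1     S3   S4 
   S2     S4   S5 
   S3     S6   S7 
   S4     S7   S8 
   S5     S8   S9 
   S6    S10  S11 
   S7    S11  S12 
   S8    S12  S13 
   S9    S13   S0 
 * S10   S14  S15 
   S11   S15  S16 
   S12   S16  S17 
   S13   S17   S1 
   S14   S18  S18 
   S15   S18  S19 
   S16   S19  S20 
   S17   S20   S3 
   S18   S21  S21 
   S19   S21  S22 
   S20   S22   S6 
   S21   S23  S23 
   S22   S23  S10 
 * S23   S14  S14 
(> = start, * = accepting)

start=S0 accept=S10,S23 S0-a->S1 S0-b->S2 S1-a->S3 S1-b->S4 S2-a->S4 S2-b->S5 S3-a->S6 S3-b->S7 S4-a->S7 S4-b->S8 S5-a->S8 S5-b->S9 S6-a->S10 S6-b->S11 S7-a->S11 S7-b->S12 S8-a->S12 S8-b->S13 S9-a->S13 S9-b->S0 S10-a->S14 S10-b->S15 S11-a->S15 S11-b->S16 S12-a->S16 S12-b->S17 S13-a->S17 S13-b->S1 S14-a->S18 S14-b->S18 S15-a->S18 S15-b->S19 S16-a->S19 S16-b->S20 S17-a->S20 S17-b->S3 S18-a->S21 S18-b->S21 S19-a->S21 S19-b->S22 S20-a->S22 S20-b->S6 S21-a->S23 S21-b->S23 S22-a->S23 S22-b->S10 S23-a->S14 S23-b->S14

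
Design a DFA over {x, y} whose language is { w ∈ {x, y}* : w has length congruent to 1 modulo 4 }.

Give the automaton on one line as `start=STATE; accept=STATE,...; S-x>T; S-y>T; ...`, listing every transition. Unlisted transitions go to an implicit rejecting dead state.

Count input length modulo 4: every symbol advances one step around the cycle S0 → S1 → S2 → S3 → S0. Accept at S1.
        x   y  
>  S0   S1  S1 
 * S1   S2  S2 
   S2   S3  S3 
   S3   S0  S0 
(> = start, * = accepting)

start=S0; accept=S1; S0-x>S1; S0-y>S1; S1-x>S2; S1-y>S2; S2-x>S3; S2-y>S3; S3-x>S0; S3-y>S0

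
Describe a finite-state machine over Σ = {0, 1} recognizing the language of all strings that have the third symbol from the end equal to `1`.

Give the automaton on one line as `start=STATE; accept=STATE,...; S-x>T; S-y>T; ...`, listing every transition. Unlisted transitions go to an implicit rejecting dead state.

Because acceptance depends on a position counted from the end, the machine has to buffer the most recent 3 symbols. Make each state the string of the last up-to-3 symbols read; on input `x` shift the window left and append `x`. Accept when the buffered window has length 3 and begins with `1`.
          0    1  
>  q0     q1   q2 
   q1     q3   q4 
   q2     q5   q6 
   q3     q7   q8 
   q4     q9  q10 
   q5    q11  q12 
   q6    q13  q14 
   q7     q7   q8 
   q8     q9  q10 
   q9    q11  q12 
   q10   q13  q14 
 * q11    q7   q8 
 * q12    q9  q10 
 * q13   q11  q12 
 * q14   q13  q14 
(> = start, * = accepting)

start=q0; accept=q11,q12,q13,q14; q0-0>q1; q0-1>q2; q1-0>q3; q1-1>q4; q2-0>q5; q2-1>q6; q3-0>q7; q3-1>q8; q4-0>q9; q4-1>q10; q5-0>q11; q5-1>q12; q6-0>q13; q6-1>q14; q7-0>q7; q7-1>q8; q8-0>q9; q8-1>q10; q9-0>q11; q9-1>q12; q10-0>q13; q10-1>q14; q11-0>q7; q11-1>q8; q12-0>q9; q12-1>q10; q13-0>q11; q13-1>q12; q14-0>q13; q14-1>q14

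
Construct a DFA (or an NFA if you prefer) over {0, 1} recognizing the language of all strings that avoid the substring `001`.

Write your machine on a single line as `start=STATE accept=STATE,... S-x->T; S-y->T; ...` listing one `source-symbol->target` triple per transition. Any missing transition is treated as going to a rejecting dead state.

start=S0; accept=S0,S1,S2; S0-0->S1; S0-1->S0; S1-0->S2; S1-1->S0; S2-0->S2; S2-1->S3; S3-0->S3; S3-1->S3

This is the complement of 'contains `001`'. Use the same substring-matching states — S0 through S3 holding how much of `001` has just been matched — but flip the accepting set: everything except the trap S3 accepts.
        0   1  
>* S0   S1  S0 
 * S1   S2  S0 
 * S2   S2  S3 
   S3   S3  S3 
(> = start, * = accepting)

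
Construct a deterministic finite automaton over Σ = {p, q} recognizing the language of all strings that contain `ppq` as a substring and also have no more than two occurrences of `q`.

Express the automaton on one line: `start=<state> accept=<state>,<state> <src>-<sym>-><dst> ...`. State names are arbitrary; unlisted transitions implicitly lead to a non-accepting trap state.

Run two small machines in parallel and take their product. One (4 states) tracks whether and how much of `ppq` has been seen; the other (4 states) tracks the count of `q`s, saturating at 3. Each combined state is a pair, one component from each; accept when both components accept. Minimizing collapses redundant product states.
A 9-state machine:
       p  q 
>  A   B  C 
   B   D  C 
   C   E  F 
   D   D  G 
   E   H  F 
   F   F  F 
 * G   G  I 
   H   H  I 
 * I   I  F 
(> = start, * = accepting)

start=A accept=G,I A-p->B A-q->C B-p->D B-q->C C-p->E C-q->F D-p->D D-q->G E-p->H E-q->F F-p->F F-q->F G-p->G G-q->I H-p->H H-q->I I-p->I I-q->F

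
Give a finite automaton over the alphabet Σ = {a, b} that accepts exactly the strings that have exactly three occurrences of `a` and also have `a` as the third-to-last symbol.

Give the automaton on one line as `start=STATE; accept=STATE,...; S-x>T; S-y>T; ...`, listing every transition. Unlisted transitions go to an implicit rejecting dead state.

start=q0; accept=q4,q8,q9,q12; q0-a>q1; q0-b>q0; q1-a>q2; q1-b>q3; q2-a>q4; q2-b>q5; q3-a>q6; q3-b>q3; q4-a>q7; q4-b>q8; q5-a>q9; q5-b>q10; q6-a>q11; q6-b>q5; q7-a>q7; q7-b>q7; q8-a>q7; q8-b>q12; q9-a>q7; q9-b>q13; q10-a>q14; q10-b>q10; q11-a>q7; q11-b>q8; q12-a>q7; q12-b>q7; q13-a>q7; q13-b>q12; q14-a>q7; q14-b>q13

Build one automaton per condition and run them in lockstep. The first has 5 states tracking the count of `a`s, saturating at 4; the second has 15 states tracking the last 3 symbols read. A product state is a pair (one from each), accepting exactly when both do. After merging equivalent states the machine shrinks.
With 15 states:
          a    b  
>  q0     q1   q0 
   q1     q2   q3 
   q2     q4   q5 
   q3     q6   q3 
 * q4     q7   q8 
   q5     q9  q10 
   q6    q11   q5 
   q7     q7   q7 
 * q8     q7  q12 
 * q9     q7  q13 
   q10   q14  q10 
   q11    q7   q8 
 * q12    q7   q7 
   q13    q7  q12 
   q14    q7  q13 
(> = start, * = accepting)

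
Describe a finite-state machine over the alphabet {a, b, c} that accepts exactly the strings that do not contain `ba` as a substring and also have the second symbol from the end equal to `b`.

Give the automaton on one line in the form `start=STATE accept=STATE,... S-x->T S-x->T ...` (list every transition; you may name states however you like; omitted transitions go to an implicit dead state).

Run two small machines in parallel and take their product. One (3 states) tracks partial matches of the forbidden pattern `ba`; the other (13 states) tracks the last 2 symbols read. Each combined state is a pair, one component from each; accept when both components accept. After merging equivalent states the machine shrinks.
        a   b   c  
>  s0   s0  s1  s0 
   s1   s2  s3  s4 
   s2   s2  s2  s2 
 * s3   s2  s3  s4 
 * s4   s0  s1  s0 
(> = start, * = accepting)

start=s0 accept=s3,s4 s0-a->s0 s0-b->s1 s0-c->s0 s1-a->s2 s1-b->s3 s1-c->s4 s2-a->s2 s2-b->s2 s2-c->s2 s3-a->s2 s3-b->s3 s3-c->s4 s4-a->s0 s4-b->s1 s4-c->s0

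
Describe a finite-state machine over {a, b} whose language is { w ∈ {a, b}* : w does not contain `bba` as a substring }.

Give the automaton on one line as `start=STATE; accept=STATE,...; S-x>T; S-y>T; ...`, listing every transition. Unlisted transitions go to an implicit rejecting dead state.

Track partial matches of the forbidden pattern `bba`. State q3 is a dead state reached once `bba` has occurred; every other state accepts. q0 means no part of `bba` is currently matched.
        a   b  
>* q0   q0  q1 
 * q1   q0  q2 
 * q2   q3  q2 
   q3   q3  q3 
(> = start, * = accepting)

start=q0; accept=q0,q1,q2; q0-a>q0; q0-b>q1; q1-a>q0; q1-b>q2; q2-a>q3; q2-b>q2; q3-a>q3; q3-b>q3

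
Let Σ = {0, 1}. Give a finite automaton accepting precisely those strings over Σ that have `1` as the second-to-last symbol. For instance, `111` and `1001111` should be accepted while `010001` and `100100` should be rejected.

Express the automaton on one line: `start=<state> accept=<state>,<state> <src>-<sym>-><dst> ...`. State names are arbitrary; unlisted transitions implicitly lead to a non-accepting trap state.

Because acceptance depends on a position counted from the end, the machine has to buffer the most recent 2 symbols. Make each state the string of the last up-to-2 symbols read; on input `x` shift the window left and append `x`. Accept when the buffered window has length 2 and begins with `1`.
A 7-state machine:
        0   1  
>  q0   q1  q2 
   q1   q3  q4 
   q2   q5  q6 
   q3   q3  q4 
   q4   q5  q6 
 * q5   q3  q4 
 * q6   q5  q6 
(> = start, * = accepting)

start=q0 accept=q5,q6 q0-0->q1 q0-1->q2 q1-0->q3 q1-1->q4 q2-0->q5 q2-1->q6 q3-0->q3 q3-1->q4 q4-0->q5 q4-1->q6 q5-0->q3 q5-1->q4 q6-0->q5 q6-1->q6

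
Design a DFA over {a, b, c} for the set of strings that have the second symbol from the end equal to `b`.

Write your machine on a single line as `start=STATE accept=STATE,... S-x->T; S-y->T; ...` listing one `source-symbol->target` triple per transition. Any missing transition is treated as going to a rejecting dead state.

start=q0; accept=q7,q8,q9; q0-a->q1; q0-b->q2; q0-c->q3; q1-a->q4; q1-b->q5; q1-c->q6; q2-a->q7; q2-b->q8; q2-c->q9; q3-a->q10; q3-b->q11; q3-c->q12; q4-a->q4; q4-b->q5; q4-c->q6; q5-a->q7; q5-b->q8; q5-c->q9; q6-a->q10; q6-b->q11; q6-c->q12; q7-a->q4; q7-b->q5; q7-c->q6; q8-a->q7; q8-b->q8; q8-c->q9; q9-a->q10; q9-b->q11; q9-c->q12; q10-a->q4; q10-b->q5; q10-c->q6; q11-a->q7; q11-b->q8; q11-c->q9; q12-a->q10; q12-b->q11; q12-c->q12

Because acceptance depends on a position counted from the end, the machine has to buffer the most recent 2 symbols. Make each state the string of the last up-to-2 symbols read; on input `x` shift the window left and append `x`. Accept when the buffered window has length 2 and begins with `b`.
With 13 states:
          a    b    c  
>  q0     q1   q2   q3 
   q1     q4   q5   q6 
   q2     q7   q8   q9 
   q3    q10  q11  q12 
   q4     q4   q5   q6 
   q5     q7   q8   q9 
   q6    q10  q11  q12 
 * q7     q4   q5   q6 
 * q8     q7   q8   q9 
 * q9    q10  q11  q12 
   q10    q4   q5   q6 
   q11    q7   q8   q9 
   q12   q10  q11  q12 
(> = start, * = accepting)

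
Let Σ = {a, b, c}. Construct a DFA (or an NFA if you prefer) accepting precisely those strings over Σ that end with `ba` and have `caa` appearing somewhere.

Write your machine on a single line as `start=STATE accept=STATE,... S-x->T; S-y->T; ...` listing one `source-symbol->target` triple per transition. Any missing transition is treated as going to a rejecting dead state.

Run two small machines in parallel and take their product. One (3 states) tracks how much of the suffix `ba` has currently been matched; the other (4 states) tracks whether and how much of `caa` has been seen. Each combined state is a pair, one component from each; accept when both components accept.
8 states suffice.
        a   b   c  
>  q0   q0  q1  q2 
   q1   q3  q1  q2 
   q2   q4  q1  q2 
   q3   q0  q1  q2 
   q4   q5  q1  q2 
   q5   q5  q6  q5 
   q6   q7  q6  q5 
 * q7   q5  q6  q5 
(> = start, * = accepting)

start=q0; accept=q7; q0-a->q0; q0-b->q1; q0-c->q2; q1-a->q3; q1-b->q1; q1-c->q2; q2-a->q4; q2-b->q1; q2-c->q2; q3-a->q0; q3-b->q1; q3-c->q2; q4-a->q5; q4-b->q1; q4-c->q2; q5-a->q5; q5-b->q6; q5-c->q5; q6-a->q7; q6-b->q6; q6-c->q5; q7-a->q5; q7-b->q6; q7-c->q5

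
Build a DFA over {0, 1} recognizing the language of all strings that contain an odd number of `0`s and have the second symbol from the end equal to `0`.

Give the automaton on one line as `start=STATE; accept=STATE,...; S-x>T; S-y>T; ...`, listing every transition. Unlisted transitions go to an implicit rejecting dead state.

Build one automaton per condition and run them in lockstep. One (2 states) tracks the count of `0`s modulo 2; the other (7 states) tracks the last 2 symbols read. Each combined state is a pair, one component from each; accept when both components accept. Equivalent product states are then merged.
With 6 states:
        0   1  
>  s0   s1  s0 
   s1   s2  s3 
   s2   s4  s0 
 * s3   s2  s5 
 * s4   s2  s3 
   s5   s2  s5 
(> = start, * = accepting)

start=s0; accept=s3,s4; s0-0>s1; s0-1>s0; s1-0>s2; s1-1>s3; s2-0>s4; s2-1>s0; s3-0>s2; s3-1>s5; s4-0>s2; s4-1>s3; s5-0>s2; s5-1>s5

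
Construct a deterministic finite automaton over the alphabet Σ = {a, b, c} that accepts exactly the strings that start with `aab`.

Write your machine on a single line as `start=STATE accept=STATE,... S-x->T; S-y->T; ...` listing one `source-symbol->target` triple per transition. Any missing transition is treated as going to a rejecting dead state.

Check the first 3 symbols one by one: s0 through s2 record how many have matched `aab` so far; any wrong symbol goes to the dead state s4. After all 3 match we enter the accepting sink s3.
With 5 states:
        a   b   c  
>  s0   s1  s4  s4 
   s1   s2  s4  s4 
   s2   s4  s3  s4 
 * s3   s3  s3  s3 
   s4   s4  s4  s4 
(> = start, * = accepting)

start=s0; accept=s3; s0-a->s1; s0-b->s4; s0-c->s4; s1-a->s2; s1-b->s4; s1-c->s4; s2-a->s4; s2-b->s3; s2-c->s4; s3-a->s3; s3-b->s3; s3-c->s3; s4-a->s4; s4-b->s4; s4-c->s4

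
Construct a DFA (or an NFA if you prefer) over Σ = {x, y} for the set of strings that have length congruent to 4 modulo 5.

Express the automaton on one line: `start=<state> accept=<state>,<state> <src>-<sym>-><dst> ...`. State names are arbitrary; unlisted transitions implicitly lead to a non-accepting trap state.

Only the length mod 5 matters, so use a 5-cycle: from any state, every input symbol moves to the next state, wrapping s4 back to s0. Mark s4 accepting.
5 states suffice.
        x   y  
>  s0   s1  s1 
   s1   s2  s2 
   s2   s3  s3 
   s3   s4  s4 
 * s4   s0  s0 
(> = start, * = accepting)

start=s0 accept=s4 s0-x->s1 s0-y->s1 s1-x->s2 s1-y->s2 s2-x->s3 s2-y->s3 s3-x->s4 s3-y->s4 s4-x->s0 s4-y->s0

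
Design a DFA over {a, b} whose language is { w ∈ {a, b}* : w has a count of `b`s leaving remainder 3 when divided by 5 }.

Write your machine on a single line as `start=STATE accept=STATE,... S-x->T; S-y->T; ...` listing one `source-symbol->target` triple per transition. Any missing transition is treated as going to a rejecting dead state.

start=q0; accept=q3; q0-a->q0; q0-b->q1; q1-a->q1; q1-b->q2; q2-a->q2; q2-b->q3; q3-a->q3; q3-b->q4; q4-a->q4; q4-b->q0

Keep the running count of `b`s modulo 5: each `b` advances along the cycle q0 → q1 → q2 → q3 → q4 → q0 while other symbols loop. Accept at q3.
With 5 states:
        a   b  
>  q0   q0  q1 
   q1   q1  q2 
   q2   q2  q3 
 * q3   q3  q4 
   q4   q4  q0 
(> = start, * = accepting)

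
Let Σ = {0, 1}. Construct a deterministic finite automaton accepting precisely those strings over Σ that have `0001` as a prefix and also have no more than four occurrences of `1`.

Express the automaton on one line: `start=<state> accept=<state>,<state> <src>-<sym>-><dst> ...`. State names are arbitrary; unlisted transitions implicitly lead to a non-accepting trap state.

Run two small machines in parallel and take their product. One (6 states) tracks whether the input so far still matches the prefix `0001`; the other (6 states) tracks the count of `1`s, saturating at 5. Each combined state is a pair, one component from each; accept when both components accept.
          0    1  
>  S0     S1   S2 
   S1     S3   S2 
   S2     S2   S4 
   S3     S5   S2 
   S4     S4   S6 
   S5     S7   S8 
   S6     S6   S9 
   S7     S7   S2 
 * S8     S8  S10 
   S9     S9  S11 
 * S10   S10  S12 
   S11   S11  S11 
 * S12   S12  S13 
 * S13   S13  S14 
   S14   S14  S14 
(> = start, * = accepting)

start=S0 accept=S8,S10,S12,S13 S0-0->S1 S0-1->S2 S1-0->S3 S1-1->S2 S2-0->S2 S2-1->S4 S3-0->S5 S3-1->S2 S4-0->S4 S4-1->S6 S5-0->S7 S5-1->S8 S6-0->S6 S6-1->S9 S7-0->S7 S7-1->S2 S8-0->S8 S8-1->S10 S9-0->S9 S9-1->S11 S10-0->S10 S10-1->S12 S11-0->S11 S11-1->S11 S12-0->S12 S12-1->S13 S13-0->S13 S13-1->S14 S14-0->S14 S14-1->S14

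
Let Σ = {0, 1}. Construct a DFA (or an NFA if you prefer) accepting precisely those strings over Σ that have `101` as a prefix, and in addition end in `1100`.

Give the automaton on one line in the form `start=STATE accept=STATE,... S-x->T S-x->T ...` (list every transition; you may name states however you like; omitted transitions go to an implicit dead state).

Handle the two conditions separately and then intersect. The first has 5 states tracking whether the input so far still matches the prefix `101`; the second has 5 states tracking how much of the suffix `1100` has currently been matched. A product state is a pair (one from each), accepting exactly when both do. After merging equivalent states the machine shrinks.
With 9 states:
       0  1 
>  A   B  C 
   B   B  B 
   C   D  B 
   D   B  E 
   E   F  G 
   F   F  E 
   G   H  G 
   H   I  E 
 * I   F  E 
(> = start, * = accepting)

start=A accept=I A-0->B A-1->C B-0->B B-1->B C-0->D C-1->B D-0->B D-1->E E-0->F E-1->G F-0->F F-1->E G-0->H G-1->G H-0->I H-1->E I-0->F I-1->E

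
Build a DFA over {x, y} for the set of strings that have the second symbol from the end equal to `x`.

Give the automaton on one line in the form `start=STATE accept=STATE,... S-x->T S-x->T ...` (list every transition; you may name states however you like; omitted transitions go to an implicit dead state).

A DFA must remember the last 2 symbols (since which symbol is second-to-last isn't known until the input ends). Use one state per possible window of the last ≤2 symbols; accept from those whose window starts with `x`.
        x   y  
>  q0   q1  q2 
   q1   q3  q4 
   q2   q5  q6 
 * q3   q3  q4 
 * q4   q5  q6 
   q5   q3  q4 
   q6   q5  q6 
(> = start, * = accepting)

start=q0 accept=q3,q4 q0-x->q1 q0-y->q2 q1-x->q3 q1-y->q4 q2-x->q5 q2-y->q6 q3-x->q3 q3-y->q4 q4-x->q5 q4-y->q6 q5-x->q3 q5-y->q4 q6-x->q5 q6-y->q6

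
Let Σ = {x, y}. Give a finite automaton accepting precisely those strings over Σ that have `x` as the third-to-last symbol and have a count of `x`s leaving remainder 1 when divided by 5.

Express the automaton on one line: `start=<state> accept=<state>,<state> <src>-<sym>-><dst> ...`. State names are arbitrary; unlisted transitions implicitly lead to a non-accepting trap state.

start=s0 accept=s5,s10,s13,s14 s0-x->s1 s0-y->s0 s1-x->s2 s1-y->s3 s2-x->s4 s2-y->s2 s3-x->s2 s3-y->s5 s4-x->s6 s4-y->s4 s5-x->s2 s5-y->s7 s6-x->s8 s6-y->s9 s7-x->s2 s7-y->s7 s8-x->s10 s8-y->s11 s9-x->s12 s9-y->s9 s10-x->s2 s10-y->s13 s11-x->s14 s11-y->s0 s12-x->s15 s12-y->s11 s13-x->s2 s13-y->s5 s14-x->s2 s14-y->s3 s15-x->s2 s15-y->s13

Build one automaton per condition and run them in lockstep. The first has 15 states tracking the last 3 symbols read; the second has 5 states tracking the count of `x`s modulo 5. A product state is a pair (one from each), accepting exactly when both do. Equivalent product states are then merged.
16 states suffice.
          x    y  
>  s0     s1   s0 
   s1     s2   s3 
   s2     s4   s2 
   s3     s2   s5 
   s4     s6   s4 
 * s5     s2   s7 
   s6     s8   s9 
   s7     s2   s7 
   s8    s10  s11 
   s9    s12   s9 
 * s10    s2  s13 
   s11   s14   s0 
   s12   s15  s11 
 * s13    s2   s5 
 * s14    s2   s3 
   s15    s2  s13 
(> = start, * = accepting)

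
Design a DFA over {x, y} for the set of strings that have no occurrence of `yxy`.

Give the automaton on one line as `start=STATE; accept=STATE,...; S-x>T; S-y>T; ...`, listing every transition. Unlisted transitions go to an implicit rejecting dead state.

Track partial matches of the forbidden pattern `yxy`. State s3 is a dead state reached once `yxy` has occurred; every other state accepts. s0 means no part of `yxy` is currently matched.
4 states suffice.
        x   y  
>* s0   s0  s1 
 * s1   s2  s1 
 * s2   s0  s3 
   s3   s3  s3 
(> = start, * = accepting)

start=s0; accept=s0,s1,s2; s0-x>s0; s0-y>s1; s1-x>s2; s1-y>s1; s2-x>s0; s2-y>s3; s3-x>s3; s3-y>s3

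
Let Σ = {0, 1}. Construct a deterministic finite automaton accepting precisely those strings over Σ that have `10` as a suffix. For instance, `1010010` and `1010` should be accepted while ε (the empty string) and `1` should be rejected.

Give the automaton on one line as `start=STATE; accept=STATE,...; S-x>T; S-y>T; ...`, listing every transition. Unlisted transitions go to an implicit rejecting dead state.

Let each state record the length of the longest suffix of the input read so far that is also a prefix of `10`. q1 means the last symbol is `1`; q2 means the last 2 symbols are `10`. Accept only at q2, where the string currently ends in `10`.
3 states suffice.
        0   1  
>  q0   q0  q1 
   q1   q2  q1 
 * q2   q0  q1 
(> = start, * = accepting)

start=q0; accept=q2; q0-0>q0; q0-1>q1; q1-0>q2; q1-1>q1; q2-0>q0; q2-1>q1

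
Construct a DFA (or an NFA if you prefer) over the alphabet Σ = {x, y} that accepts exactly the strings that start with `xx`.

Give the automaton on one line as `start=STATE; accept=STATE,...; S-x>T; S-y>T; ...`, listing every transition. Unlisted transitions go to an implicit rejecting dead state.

Walk along `xx` while the input agrees: from s0 take `x` to s1, and so on. Any deviation drops to the rejecting sink s3. Once s2 is reached the prefix is confirmed and every continuation is accepted.
A 4-state machine:
        x   y  
>  s0   s1  s3 
   s1   s2  s3 
 * s2   s2  s2 
   s3   s3  s3 
(> = start, * = accepting)

start=s0; accept=s2; s0-x>s1; s0-y>s3; s1-x>s2; s1-y>s3; s2-x>s2; s2-y>s2; s3-x>s3; s3-y>s3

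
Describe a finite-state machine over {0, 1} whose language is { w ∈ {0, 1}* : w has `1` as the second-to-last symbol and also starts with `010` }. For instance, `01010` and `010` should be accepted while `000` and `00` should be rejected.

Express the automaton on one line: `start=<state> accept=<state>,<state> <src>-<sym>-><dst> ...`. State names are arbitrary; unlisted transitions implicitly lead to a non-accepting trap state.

Build one automaton per condition and run them in lockstep. One (7 states) tracks the last 2 symbols read; the other (5 states) tracks whether the input so far still matches the prefix `010`. Each combined state is a pair, one component from each; accept when both components accept. Minimizing collapses redundant product states.
An 8-state machine:
        0   1  
>  q0   q1  q2 
   q1   q2  q3 
   q2   q2  q2 
   q3   q4  q2 
 * q4   q5  q6 
   q5   q5  q6 
   q6   q4  q7 
 * q7   q4  q7 
(> = start, * = accepting)

start=q0 accept=q4,q7 q0-0->q1 q0-1->q2 q1-0->q2 q1-1->q3 q2-0->q2 q2-1->q2 q3-0->q4 q3-1->q2 q4-0->q5 q4-1->q6 q5-0->q5 q5-1->q6 q6-0->q4 q6-1->q7 q7-0->q4 q7-1->q7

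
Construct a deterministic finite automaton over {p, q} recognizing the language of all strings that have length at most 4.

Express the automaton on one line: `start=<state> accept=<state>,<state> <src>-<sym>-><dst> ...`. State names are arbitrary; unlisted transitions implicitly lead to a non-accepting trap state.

start=A accept=A,B,C,D,E A-p->B A-q->B B-p->C B-q->C C-p->D C-q->D D-p->E D-q->E E-p->F E-q->F F-p->F F-q->F

Count input length up to 5: every symbol moves from A toward F, which means 'more than 4' and absorbs. Accept from {A, B, C, D, E}.
A 6-state machine:
       p  q 
>* A   B  B 
 * B   C  C 
 * C   D  D 
 * D   E  E 
 * E   F  F 
   F   F  F 
(> = start, * = accepting)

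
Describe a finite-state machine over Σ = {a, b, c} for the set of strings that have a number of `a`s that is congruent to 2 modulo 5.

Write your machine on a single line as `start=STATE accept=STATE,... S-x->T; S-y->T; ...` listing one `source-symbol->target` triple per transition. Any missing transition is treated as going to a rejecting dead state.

The only thing that matters is how many `a`s have appeared, reduced mod 5. Use one state per residue: S0 for 0, …, S4 for 4. Reading `a` moves to the next residue; anything else stays put. S2 is accepting.
With 5 states:
        a   b   c  
>  S0   S1  S0  S0 
   S1   S2  S1  S1 
 * S2   S3  S2  S2 
   S3   S4  S3  S3 
   S4   S0  S4  S4 
(> = start, * = accepting)

start=S0; accept=S2; S0-a->S1; S0-b->S0; S0-c->S0; S1-a->S2; S1-b->S1; S1-c->S1; S2-a->S3; S2-b->S2; S2-c->S2; S3-a->S4; S3-b->S3; S3-c->S3; S4-a->S0; S4-b->S4; S4-c->S4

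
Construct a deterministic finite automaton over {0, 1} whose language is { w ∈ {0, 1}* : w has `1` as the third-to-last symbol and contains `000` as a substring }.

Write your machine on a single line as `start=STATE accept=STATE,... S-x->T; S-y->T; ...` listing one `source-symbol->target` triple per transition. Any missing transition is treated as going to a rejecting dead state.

Handle the two conditions separately and then intersect. One (15 states) tracks the last 3 symbols read; the other (4 states) tracks whether and how much of `000` has been seen. Each combined state is a pair, one component from each; accept when both components accept.
22 states suffice.
          0    1  
>  q0     q1   q2 
   q1     q3   q4 
   q2     q5   q6 
   q3     q7   q8 
   q4     q9  q10 
   q5    q11  q12 
   q6    q13  q14 
   q7     q7  q15 
   q8     q9  q10 
   q9    q11  q12 
   q10   q13  q14 
   q11    q7   q8 
   q12    q9  q10 
   q13   q11  q12 
   q14   q13  q14 
   q15   q16  q17 
   q16   q18  q19 
   q17   q20  q21 
 * q18    q7  q15 
 * q19   q16  q17 
 * q20   q18  q19 
 * q21   q20  q21 
(> = start, * = accepting)

start=q0; accept=q18,q19,q20,q21; q0-0->q1; q0-1->q2; q1-0->q3; q1-1->q4; q2-0->q5; q2-1->q6; q3-0->q7; q3-1->q8; q4-0->q9; q4-1->q10; q5-0->q11; q5-1->q12; q6-0->q13; q6-1->q14; q7-0->q7; q7-1->q15; q8-0->q9; q8-1->q10; q9-0->q11; q9-1->q12; q10-0->q13; q10-1->q14; q11-0->q7; q11-1->q8; q12-0->q9; q12-1->q10; q13-0->q11; q13-1->q12; q14-0->q13; q14-1->q14; q15-0->q16; q15-1->q17; q16-0->q18; q16-1->q19; q17-0->q20; q17-1->q21; q18-0->q7; q18-1->q15; q19-0->q16; q19-1->q17; q20-0->q18; q20-1->q19; q21-0->q20; q21-1->q21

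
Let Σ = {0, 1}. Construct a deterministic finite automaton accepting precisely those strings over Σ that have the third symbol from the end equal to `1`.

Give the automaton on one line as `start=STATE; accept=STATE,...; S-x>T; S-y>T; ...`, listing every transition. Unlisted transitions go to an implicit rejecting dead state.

start=A; accept=L,M,N,O; A-0>B; A-1>C; B-0>D; B-1>E; C-0>F; C-1>G; D-0>H; D-1>I; E-0>J; E-1>K; F-0>L; F-1>M; G-0>N; G-1>O; H-0>H; H-1>I; I-0>J; I-1>K; J-0>L; J-1>M; K-0>N; K-1>O; L-0>H; L-1>I; M-0>J; M-1>K; N-0>L; N-1>M; O-0>N; O-1>O

Because acceptance depends on a position counted from the end, the machine has to buffer the most recent 3 symbols. Make each state the string of the last up-to-3 symbols read; on input `x` shift the window left and append `x`. Accept when the buffered window has length 3 and begins with `1`.
A 15-state machine:
       0  1 
>  A   B  C 
   B   D  E 
   C   F  G 
   D   H  I 
   E   J  K 
   F   L  M 
   G   N  O 
   H   H  I 
   I   J  K 
   J   L  M 
   K   N  O 
 * L   H  I 
 * M   J  K 
 * N   L  M 
 * O   N  O 
(> = start, * = accepting)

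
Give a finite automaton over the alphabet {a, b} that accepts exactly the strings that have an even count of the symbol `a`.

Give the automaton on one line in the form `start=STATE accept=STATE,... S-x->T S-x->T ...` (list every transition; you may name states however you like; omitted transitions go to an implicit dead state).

start=q0 accept=q0 q0-a->q1 q0-b->q0 q1-a->q0 q1-b->q1

Keep the running count of `a`s modulo 2: each `a` advances along the cycle q0 → q1 → q0 while other symbols loop. Accept at q0.
2 states suffice.
        a   b  
>* q0   q1  q0 
   q1   q0  q1 
(> = start, * = accepting)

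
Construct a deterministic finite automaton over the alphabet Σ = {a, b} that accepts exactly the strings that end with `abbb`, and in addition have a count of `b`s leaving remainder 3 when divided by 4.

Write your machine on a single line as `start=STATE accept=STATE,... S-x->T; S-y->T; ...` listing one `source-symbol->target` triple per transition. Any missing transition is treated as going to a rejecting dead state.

Handle the two conditions separately and then intersect. The first has 5 states tracking how much of the suffix `abbb` has currently been matched; the second has 4 states tracking the count of `b`s modulo 4. A product state is a pair (one from each), accepting exactly when both do. After merging equivalent states the machine shrinks.
An 8-state machine:
        a   b  
>  q0   q1  q2 
   q1   q1  q3 
   q2   q2  q4 
   q3   q2  q5 
   q4   q4  q6 
   q5   q4  q7 
   q6   q6  q0 
 * q7   q6  q0 
(> = start, * = accepting)

start=q0; accept=q7; q0-a->q1; q0-b->q2; q1-a->q1; q1-b->q3; q2-a->q2; q2-b->q4; q3-a->q2; q3-b->q5; q4-a->q4; q4-b->q6; q5-a->q4; q5-b->q7; q6-a->q6; q6-b->q0; q7-a->q6; q7-b->q0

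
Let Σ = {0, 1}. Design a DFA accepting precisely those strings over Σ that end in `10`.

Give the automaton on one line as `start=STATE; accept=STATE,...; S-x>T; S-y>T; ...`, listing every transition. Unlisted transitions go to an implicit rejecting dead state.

start=A; accept=C; A-0>A; A-1>B; B-0>C; B-1>B; C-0>A; C-1>B

Let each state record the length of the longest suffix of the input read so far that is also a prefix of `10`. B means the last symbol is `1`; C means the last 2 symbols are `10`. Accept only at C, where the string currently ends in `10`.
       0  1 
>  A   A  B 
   B   C  B 
 * C   A  B 
(> = start, * = accepting)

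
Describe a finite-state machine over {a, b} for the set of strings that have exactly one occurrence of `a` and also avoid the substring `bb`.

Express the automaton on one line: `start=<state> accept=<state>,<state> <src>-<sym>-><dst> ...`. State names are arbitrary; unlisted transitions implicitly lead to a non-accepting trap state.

start=S0 accept=S1,S4 S0-a->S1 S0-b->S2 S1-a->S3 S1-b->S4 S2-a->S1 S2-b->S5 S3-a->S3 S3-b->S6 S4-a->S3 S4-b->S7 S5-a->S7 S5-b->S5 S6-a->S3 S6-b->S8 S7-a->S8 S7-b->S7 S8-a->S8 S8-b->S8

Run two small machines in parallel and take their product. The first has 3 states tracking the count of `a`s, saturating at 2; the second has 3 states tracking partial matches of the forbidden pattern `bb`. A product state is a pair (one from each), accepting exactly when both do.
9 states suffice.
        a   b  
>  S0   S1  S2 
 * S1   S3  S4 
   S2   S1  S5 
   S3   S3  S6 
 * S4   S3  S7 
   S5   S7  S5 
   S6   S3  S8 
   S7   S8  S7 
   S8   S8  S8 
(> = start, * = accepting)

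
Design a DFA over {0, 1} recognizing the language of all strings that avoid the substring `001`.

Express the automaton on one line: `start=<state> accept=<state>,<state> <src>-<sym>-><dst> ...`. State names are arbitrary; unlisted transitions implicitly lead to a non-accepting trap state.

start=q0 accept=q0,q1,q2 q0-0->q1 q0-1->q0 q1-0->q2 q1-1->q0 q2-0->q2 q2-1->q3 q3-0->q3 q3-1->q3

This is the complement of 'contains `001`'. Use the same substring-matching states — q0 through q3 holding how much of `001` has just been matched — but flip the accepting set: everything except the trap q3 accepts.
A 4-state machine:
        0   1  
>* q0   q1  q0 
 * q1   q2  q0 
 * q2   q2  q3 
   q3   q3  q3 
(> = start, * = accepting)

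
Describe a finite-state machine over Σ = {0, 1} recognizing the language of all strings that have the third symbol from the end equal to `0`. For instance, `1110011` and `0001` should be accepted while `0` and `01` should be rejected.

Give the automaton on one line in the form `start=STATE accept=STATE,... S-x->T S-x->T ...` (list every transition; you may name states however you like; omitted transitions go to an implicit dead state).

start=q0 accept=q7,q8,q9,q10 q0-0->q1 q0-1->q2 q1-0->q3 q1-1->q4 q2-0->q5 q2-1->q6 q3-0->q7 q3-1->q8 q4-0->q9 q4-1->q10 q5-0->q11 q5-1->q12 q6-0->q13 q6-1->q14 q7-0->q7 q7-1->q8 q8-0->q9 q8-1->q10 q9-0->q11 q9-1->q12 q10-0->q13 q10-1->q14 q11-0->q7 q11-1->q8 q12-0->q9 q12-1->q10 q13-0->q11 q13-1->q12 q14-0->q13 q14-1->q14

A DFA must remember the last 3 symbols (since which symbol is third-to-last isn't known until the input ends). Use one state per possible window of the last ≤3 symbols; accept from those whose window starts with `0`.
With 15 states:
          0    1  
>  q0     q1   q2 
   q1     q3   q4 
   q2     q5   q6 
   q3     q7   q8 
   q4     q9  q10 
   q5    q11  q12 
   q6    q13  q14 
 * q7     q7   q8 
 * q8     q9  q10 
 * q9    q11  q12 
 * q10   q13  q14 
   q11    q7   q8 
   q12    q9  q10 
   q13   q11  q12 
   q14   q13  q14 
(> = start, * = accepting)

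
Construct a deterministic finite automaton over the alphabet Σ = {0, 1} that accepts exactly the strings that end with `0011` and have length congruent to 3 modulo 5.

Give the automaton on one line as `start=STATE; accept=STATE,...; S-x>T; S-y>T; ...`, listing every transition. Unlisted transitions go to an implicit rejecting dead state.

Handle the two conditions separately and then intersect. One (5 states) tracks how much of the suffix `0011` has currently been matched; the other (5 states) tracks the input length modulo 5. Each combined state is a pair, one component from each; accept when both components accept. Equivalent product states are then merged.
A 9-state machine:
        0   1  
>  q0   q1  q1 
   q1   q2  q2 
   q2   q3  q3 
   q3   q4  q4 
   q4   q5  q0 
   q5   q6  q1 
   q6   q2  q7 
   q7   q3  q8 
 * q8   q4  q4 
(> = start, * = accepting)

start=q0; accept=q8; q0-0>q1; q0-1>q1; q1-0>q2; q1-1>q2; q2-0>q3; q2-1>q3; q3-0>q4; q3-1>q4; q4-0>q5; q4-1>q0; q5-0>q6; q5-1>q1; q6-0>q2; q6-1>q7; q7-0>q3; q7-1>q8; q8-0>q4; q8-1>q4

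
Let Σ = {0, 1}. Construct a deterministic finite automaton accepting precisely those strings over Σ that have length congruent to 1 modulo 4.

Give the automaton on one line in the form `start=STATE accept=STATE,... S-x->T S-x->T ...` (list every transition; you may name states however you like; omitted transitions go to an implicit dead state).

start=q0 accept=q1 q0-0->q1 q0-1->q1 q1-0->q2 q1-1->q2 q2-0->q3 q2-1->q3 q3-0->q0 q3-1->q0

Only the length mod 4 matters, so use a 4-cycle: from any state, every input symbol moves to the next state, wrapping q3 back to q0. Mark q1 accepting.
        0   1  
>  q0   q1  q1 
 * q1   q2  q2 
   q2   q3  q3 
   q3   q0  q0 
(> = start, * = accepting)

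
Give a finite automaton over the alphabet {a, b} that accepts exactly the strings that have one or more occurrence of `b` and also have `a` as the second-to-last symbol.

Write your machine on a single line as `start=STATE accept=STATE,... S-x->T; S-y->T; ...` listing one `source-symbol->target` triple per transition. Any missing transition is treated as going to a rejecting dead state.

start=q0; accept=q4,q7,q8,q10; q0-a->q1; q0-b->q2; q1-a->q3; q1-b->q4; q2-a->q5; q2-b->q6; q3-a->q3; q3-b->q4; q4-a->q5; q4-b->q6; q5-a->q7; q5-b->q8; q6-a->q9; q6-b->q6; q7-a->q7; q7-b->q8; q8-a->q9; q8-b->q6; q9-a->q10; q9-b->q8; q10-a->q10; q10-b->q8

Run two small machines in parallel and take their product. One (3 states) tracks the count of `b`s, saturating at 2; the other (7 states) tracks the last 2 symbols read. Each combined state is a pair, one component from each; accept when both components accept.
11 states suffice.
          a    b  
>  q0     q1   q2 
   q1     q3   q4 
   q2     q5   q6 
   q3     q3   q4 
 * q4     q5   q6 
   q5     q7   q8 
   q6     q9   q6 
 * q7     q7   q8 
 * q8     q9   q6 
   q9    q10   q8 
 * q10   q10   q8 
(> = start, * = accepting)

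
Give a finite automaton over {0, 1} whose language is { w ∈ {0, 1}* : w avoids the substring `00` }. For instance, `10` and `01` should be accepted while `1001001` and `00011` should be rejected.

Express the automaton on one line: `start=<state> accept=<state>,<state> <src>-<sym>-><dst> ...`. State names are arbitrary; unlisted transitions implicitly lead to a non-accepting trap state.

This is the complement of 'contains `00`'. Use the same substring-matching states — S0 through S2 holding how much of `00` has just been matched — but flip the accepting set: everything except the trap S2 accepts.
3 states suffice.
        0   1  
>* S0   S1  S0 
 * S1   S2  S0 
   S2   S2  S2 
(> = start, * = accepting)

start=S0 accept=S0,S1 S0-0->S1 S0-1->S0 S1-0->S2 S1-1->S0 S2-0->S2 S2-1->S2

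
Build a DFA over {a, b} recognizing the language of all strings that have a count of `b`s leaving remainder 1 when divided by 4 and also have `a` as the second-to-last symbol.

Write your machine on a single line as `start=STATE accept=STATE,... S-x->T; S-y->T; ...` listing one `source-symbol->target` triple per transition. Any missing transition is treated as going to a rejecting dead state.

start=q0; accept=q3,q6; q0-a->q1; q0-b->q2; q1-a->q1; q1-b->q3; q2-a->q4; q2-b->q5; q3-a->q4; q3-b->q5; q4-a->q6; q4-b->q5; q5-a->q5; q5-b->q7; q6-a->q6; q6-b->q5; q7-a->q7; q7-b->q0

Build one automaton per condition and run them in lockstep. One (4 states) tracks the count of `b`s modulo 4; the other (7 states) tracks the last 2 symbols read. Each combined state is a pair, one component from each; accept when both components accept. Minimizing collapses redundant product states.
With 8 states:
        a   b  
>  q0   q1  q2 
   q1   q1  q3 
   q2   q4  q5 
 * q3   q4  q5 
   q4   q6  q5 
   q5   q5  q7 
 * q6   q6  q5 
   q7   q7  q0 
(> = start, * = accepting)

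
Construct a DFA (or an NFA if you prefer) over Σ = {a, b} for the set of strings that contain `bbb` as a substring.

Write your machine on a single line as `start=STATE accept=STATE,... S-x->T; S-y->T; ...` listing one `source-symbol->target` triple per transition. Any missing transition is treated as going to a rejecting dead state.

start=q0; accept=q3; q0-a->q0; q0-b->q1; q1-a->q0; q1-b->q2; q2-a->q0; q2-b->q3; q3-a->q3; q3-b->q3

States q0..q2 record the length of the longest prefix of `bbb` that matches the current input suffix. Reaching q3 means `bbb` has been seen, and we stay there forever. Accept from q3.
With 4 states:
        a   b  
>  q0   q0  q1 
   q1   q0  q2 
   q2   q0  q3 
 * q3   q3  q3 
(> = start, * = accepting)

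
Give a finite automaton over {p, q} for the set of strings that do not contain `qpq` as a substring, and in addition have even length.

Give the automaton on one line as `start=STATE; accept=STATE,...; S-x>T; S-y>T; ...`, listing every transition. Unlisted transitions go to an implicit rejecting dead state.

Handle the two conditions separately and then intersect. One (4 states) tracks partial matches of the forbidden pattern `qpq`; the other (2 states) tracks the input length modulo 2. Each combined state is a pair, one component from each; accept when both components accept. Minimizing collapses redundant product states.
7 states suffice.
        p   q  
>* S0   S1  S2 
   S1   S0  S3 
   S2   S4  S3 
 * S3   S5  S2 
 * S4   S1  S6 
   S5   S0  S6 
   S6   S6  S6 
(> = start, * = accepting)

start=S0; accept=S0,S3,S4; S0-p>S1; S0-q>S2; S1-p>S0; S1-q>S3; S2-p>S4; S2-q>S3; S3-p>S5; S3-q>S2; S4-p>S1; S4-q>S6; S5-p>S0; S5-q>S6; S6-p>S6; S6-q>S6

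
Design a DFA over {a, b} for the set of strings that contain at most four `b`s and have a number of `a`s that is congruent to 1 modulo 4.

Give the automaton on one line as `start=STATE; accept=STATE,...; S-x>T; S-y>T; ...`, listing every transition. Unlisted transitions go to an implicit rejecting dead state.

Handle the two conditions separately and then intersect. One (6 states) tracks the count of `b`s, saturating at 5; the other (4 states) tracks the count of `a`s modulo 4. Each combined state is a pair, one component from each; accept when both components accept. After merging equivalent states the machine shrinks.
          a    b  
>  q0     q1   q2 
 * q1     q3   q4 
   q2     q4   q5 
   q3     q6   q7 
 * q4     q7   q8 
   q5     q8   q9 
   q6     q0  q10 
   q7    q10  q11 
 * q8    q11  q12 
   q9    q12  q13 
   q10    q2  q14 
   q11   q14  q15 
 * q12   q15  q16 
   q13   q16  q17 
   q14    q5  q18 
   q15   q18  q19 
 * q16   q19  q17 
   q17   q17  q17 
   q18    q9  q20 
   q19   q20  q17 
   q20   q13  q17 
(> = start, * = accepting)

start=q0; accept=q1,q4,q8,q12,q16; q0-a>q1; q0-b>q2; q1-a>q3; q1-b>q4; q2-a>q4; q2-b>q5; q3-a>q6; q3-b>q7; q4-a>q7; q4-b>q8; q5-a>q8; q5-b>q9; q6-a>q0; q6-b>q10; q7-a>q10; q7-b>q11; q8-a>q11; q8-b>q12; q9-a>q12; q9-b>q13; q10-a>q2; q10-b>q14; q11-a>q14; q11-b>q15; q12-a>q15; q12-b>q16; q13-a>q16; q13-b>q17; q14-a>q5; q14-b>q18; q15-a>q18; q15-b>q19; q16-a>q19; q16-b>q17; q17-a>q17; q17-b>q17; q18-a>q9; q18-b>q20; q19-a>q20; q19-b>q17; q20-a>q13; q20-b>q17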